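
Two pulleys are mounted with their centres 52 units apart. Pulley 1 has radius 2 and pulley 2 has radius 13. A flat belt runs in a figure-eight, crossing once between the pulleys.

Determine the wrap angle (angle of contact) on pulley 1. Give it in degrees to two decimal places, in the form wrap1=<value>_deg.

wrap1=213.53_deg

crossed belt: β = asin((r1+r2)/C) = asin(15/52) = 16.7659°
wrap1 = wrap2 = π + 2β = 213.5317°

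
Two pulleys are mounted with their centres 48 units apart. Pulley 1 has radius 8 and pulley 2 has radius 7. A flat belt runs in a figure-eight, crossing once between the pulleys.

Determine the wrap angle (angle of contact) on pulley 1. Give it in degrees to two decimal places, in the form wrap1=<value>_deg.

wrap1=216.42_deg

crossed belt: β = asin((r1+r2)/C) = asin(15/48) = 18.2100°
wrap1 = wrap2 = π + 2β = 216.4199°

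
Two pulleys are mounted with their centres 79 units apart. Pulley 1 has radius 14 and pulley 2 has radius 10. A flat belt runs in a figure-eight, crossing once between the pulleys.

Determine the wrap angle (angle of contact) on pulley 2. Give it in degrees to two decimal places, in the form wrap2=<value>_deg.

crossed belt: β = asin((r1+r2)/C) = asin(24/79) = 17.6858°
wrap1 = wrap2 = π + 2β = 215.3717°

wrap2=215.37_deg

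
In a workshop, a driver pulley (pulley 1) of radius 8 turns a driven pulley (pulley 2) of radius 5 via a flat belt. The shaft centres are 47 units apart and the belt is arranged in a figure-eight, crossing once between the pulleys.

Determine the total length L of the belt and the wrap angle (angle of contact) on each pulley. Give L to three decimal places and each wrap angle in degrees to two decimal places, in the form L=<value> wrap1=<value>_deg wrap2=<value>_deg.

crossed belt: β = asin((r1+r2)/C) = asin(13/47) = 16.0571°
wrap1 = wrap2 = π + 2β = 212.1143°
tangent length = C·cosβ = 45.1664
L = (r1+r2)·wrap + 2·C·cosβ = 13·3.7021 + 2·45.1664 = 138.4599

L=138.460 wrap1=212.11_deg wrap2=212.11_deg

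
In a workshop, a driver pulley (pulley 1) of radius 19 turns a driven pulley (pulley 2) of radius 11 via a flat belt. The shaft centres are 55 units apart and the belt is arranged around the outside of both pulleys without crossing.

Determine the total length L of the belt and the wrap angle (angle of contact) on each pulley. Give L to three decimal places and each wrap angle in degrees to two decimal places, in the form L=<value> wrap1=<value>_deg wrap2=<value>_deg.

L=205.413 wrap1=196.73_deg wrap2=163.27_deg

open belt: β = asin((r2−r1)/C) = asin(-8/55) = -8.3636°
wrap1 = π − 2β = 196.7272°
wrap2 = π + 2β = 163.2728°
tangent length = C·cosβ = 54.4151
L = r1·wrap1 + r2·wrap2 + 2·C·cosβ = 19·3.4335 + 11·2.8496 + 2·54.4151 = 205.4135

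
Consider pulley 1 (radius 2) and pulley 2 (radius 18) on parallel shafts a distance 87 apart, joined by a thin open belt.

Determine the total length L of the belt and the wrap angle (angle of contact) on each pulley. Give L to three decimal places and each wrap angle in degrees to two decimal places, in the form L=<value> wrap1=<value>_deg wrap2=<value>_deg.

open belt: β = asin((r2−r1)/C) = asin(16/87) = 10.5975°
wrap1 = π − 2β = 158.8050°
wrap2 = π + 2β = 201.1950°
tangent length = C·cosβ = 85.5161
L = r1·wrap1 + r2·wrap2 + 2·C·cosβ = 2·2.7717 + 18·3.5115 + 2·85.5161 = 239.7828

L=239.783 wrap1=158.81_deg wrap2=201.19_deg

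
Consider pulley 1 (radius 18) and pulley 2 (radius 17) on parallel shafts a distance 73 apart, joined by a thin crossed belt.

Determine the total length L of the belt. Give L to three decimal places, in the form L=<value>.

crossed belt: β = asin((r1+r2)/C) = asin(35/73) = 28.6496°
wrap1 = wrap2 = π + 2β = 237.2992°
tangent length = C·cosβ = 64.0625
L = (r1+r2)·wrap + 2·C·cosβ = 35·4.1417 + 2·64.0625 = 273.0828

L=273.083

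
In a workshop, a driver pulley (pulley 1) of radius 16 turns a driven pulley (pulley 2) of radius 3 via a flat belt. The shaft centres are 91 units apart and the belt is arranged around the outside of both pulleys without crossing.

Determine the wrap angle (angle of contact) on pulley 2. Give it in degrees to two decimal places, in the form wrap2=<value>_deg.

wrap2=163.57_deg

open belt: β = asin((r2−r1)/C) = asin(-13/91) = -8.2132°
wrap1 = π − 2β = 196.4264°
wrap2 = π + 2β = 163.5736°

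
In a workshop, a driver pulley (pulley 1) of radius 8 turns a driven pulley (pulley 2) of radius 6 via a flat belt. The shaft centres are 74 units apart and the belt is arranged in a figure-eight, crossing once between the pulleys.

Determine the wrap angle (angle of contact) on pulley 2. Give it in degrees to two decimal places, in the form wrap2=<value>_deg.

wrap2=201.81_deg

crossed belt: β = asin((r1+r2)/C) = asin(14/74) = 10.9055°
wrap1 = wrap2 = π + 2β = 201.8109°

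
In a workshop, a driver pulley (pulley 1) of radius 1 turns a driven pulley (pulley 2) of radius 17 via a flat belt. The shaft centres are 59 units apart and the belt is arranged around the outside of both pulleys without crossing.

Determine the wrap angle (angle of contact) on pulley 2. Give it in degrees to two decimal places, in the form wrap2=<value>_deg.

wrap2=211.47_deg

open belt: β = asin((r2−r1)/C) = asin(16/59) = 15.7349°
wrap1 = π − 2β = 148.5302°
wrap2 = π + 2β = 211.4698°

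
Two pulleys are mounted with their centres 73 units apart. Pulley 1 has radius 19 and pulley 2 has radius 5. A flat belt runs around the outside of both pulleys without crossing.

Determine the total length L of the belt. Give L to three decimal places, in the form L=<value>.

open belt: β = asin((r2−r1)/C) = asin(-14/73) = -11.0567°
wrap1 = π − 2β = 202.1135°
wrap2 = π + 2β = 157.8865°
tangent length = C·cosβ = 71.6450
L = r1·wrap1 + r2·wrap2 + 2·C·cosβ = 19·3.5275 + 5·2.7556 + 2·71.6450 = 224.0915

L=224.091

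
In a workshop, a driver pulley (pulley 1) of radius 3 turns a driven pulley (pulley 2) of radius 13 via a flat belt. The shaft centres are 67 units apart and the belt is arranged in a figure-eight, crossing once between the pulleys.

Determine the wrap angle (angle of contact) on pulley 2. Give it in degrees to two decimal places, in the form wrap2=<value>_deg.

wrap2=207.63_deg

crossed belt: β = asin((r1+r2)/C) = asin(16/67) = 13.8161°
wrap1 = wrap2 = π + 2β = 207.6322°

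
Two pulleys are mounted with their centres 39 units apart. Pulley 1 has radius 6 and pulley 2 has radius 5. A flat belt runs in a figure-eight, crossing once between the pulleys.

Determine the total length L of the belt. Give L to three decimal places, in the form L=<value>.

crossed belt: β = asin((r1+r2)/C) = asin(11/39) = 16.3827°
wrap1 = wrap2 = π + 2β = 212.7653°
tangent length = C·cosβ = 37.4166
L = (r1+r2)·wrap + 2·C·cosβ = 11·3.7135 + 2·37.4166 = 115.6812

L=115.681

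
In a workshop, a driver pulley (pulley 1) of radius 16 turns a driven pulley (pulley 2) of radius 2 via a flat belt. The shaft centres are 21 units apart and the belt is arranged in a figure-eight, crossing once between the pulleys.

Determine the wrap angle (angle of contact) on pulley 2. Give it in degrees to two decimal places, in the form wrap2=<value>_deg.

wrap2=297.99_deg

crossed belt: β = asin((r1+r2)/C) = asin(18/21) = 58.9973°
wrap1 = wrap2 = π + 2β = 297.9946°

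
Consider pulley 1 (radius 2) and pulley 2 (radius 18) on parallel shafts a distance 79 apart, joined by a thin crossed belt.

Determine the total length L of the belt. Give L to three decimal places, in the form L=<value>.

L=225.923

crossed belt: β = asin((r1+r2)/C) = asin(20/79) = 14.6649°
wrap1 = wrap2 = π + 2β = 209.3297°
tangent length = C·cosβ = 76.4264
L = (r1+r2)·wrap + 2·C·cosβ = 20·3.6535 + 2·76.4264 = 225.9227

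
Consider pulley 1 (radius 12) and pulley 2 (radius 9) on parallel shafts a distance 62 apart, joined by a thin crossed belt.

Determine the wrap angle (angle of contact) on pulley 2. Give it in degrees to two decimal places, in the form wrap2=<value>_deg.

crossed belt: β = asin((r1+r2)/C) = asin(21/62) = 19.7983°
wrap1 = wrap2 = π + 2β = 219.5966°

wrap2=219.60_deg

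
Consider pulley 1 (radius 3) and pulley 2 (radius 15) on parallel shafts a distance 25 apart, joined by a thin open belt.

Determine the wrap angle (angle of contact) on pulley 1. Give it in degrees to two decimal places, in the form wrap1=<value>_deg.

wrap1=122.63_deg

open belt: β = asin((r2−r1)/C) = asin(12/25) = 28.6854°
wrap1 = π − 2β = 122.6292°
wrap2 = π + 2β = 237.3708°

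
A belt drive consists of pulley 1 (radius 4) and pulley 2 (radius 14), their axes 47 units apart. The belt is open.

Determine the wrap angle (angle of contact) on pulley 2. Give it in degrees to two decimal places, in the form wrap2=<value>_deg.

open belt: β = asin((r2−r1)/C) = asin(10/47) = 12.2845°
wrap1 = π − 2β = 155.4310°
wrap2 = π + 2β = 204.5690°

wrap2=204.57_deg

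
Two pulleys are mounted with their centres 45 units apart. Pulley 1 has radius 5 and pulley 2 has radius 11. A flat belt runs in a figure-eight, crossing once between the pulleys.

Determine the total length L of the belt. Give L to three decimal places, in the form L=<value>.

L=146.017

crossed belt: β = asin((r1+r2)/C) = asin(16/45) = 20.8275°
wrap1 = wrap2 = π + 2β = 221.6550°
tangent length = C·cosβ = 42.0595
L = (r1+r2)·wrap + 2·C·cosβ = 16·3.8686 + 2·42.0595 = 146.0167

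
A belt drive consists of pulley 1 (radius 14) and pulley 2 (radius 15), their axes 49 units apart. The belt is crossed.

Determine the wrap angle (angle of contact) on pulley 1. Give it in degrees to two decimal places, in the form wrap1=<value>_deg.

crossed belt: β = asin((r1+r2)/C) = asin(29/49) = 36.2875°
wrap1 = wrap2 = π + 2β = 252.5749°

wrap1=252.57_deg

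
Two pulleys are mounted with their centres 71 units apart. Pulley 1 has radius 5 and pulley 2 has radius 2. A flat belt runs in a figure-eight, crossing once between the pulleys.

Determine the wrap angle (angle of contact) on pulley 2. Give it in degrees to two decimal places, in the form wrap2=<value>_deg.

wrap2=191.32_deg

crossed belt: β = asin((r1+r2)/C) = asin(7/71) = 5.6581°
wrap1 = wrap2 = π + 2β = 191.3161°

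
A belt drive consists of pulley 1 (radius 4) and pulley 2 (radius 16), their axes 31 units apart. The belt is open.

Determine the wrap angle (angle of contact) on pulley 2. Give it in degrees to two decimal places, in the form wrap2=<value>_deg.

open belt: β = asin((r2−r1)/C) = asin(12/31) = 22.7740°
wrap1 = π − 2β = 134.4521°
wrap2 = π + 2β = 225.5479°

wrap2=225.55_deg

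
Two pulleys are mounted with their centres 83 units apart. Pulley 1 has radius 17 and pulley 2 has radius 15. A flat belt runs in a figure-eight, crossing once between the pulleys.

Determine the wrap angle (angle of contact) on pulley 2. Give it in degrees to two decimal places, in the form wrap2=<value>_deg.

crossed belt: β = asin((r1+r2)/C) = asin(32/83) = 22.6774°
wrap1 = wrap2 = π + 2β = 225.3548°

wrap2=225.35_deg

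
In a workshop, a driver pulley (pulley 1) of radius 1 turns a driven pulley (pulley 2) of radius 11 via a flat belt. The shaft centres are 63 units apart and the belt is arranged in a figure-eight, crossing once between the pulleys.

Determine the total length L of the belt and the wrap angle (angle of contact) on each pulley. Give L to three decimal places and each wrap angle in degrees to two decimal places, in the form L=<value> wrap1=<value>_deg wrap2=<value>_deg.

crossed belt: β = asin((r1+r2)/C) = asin(12/63) = 10.9806°
wrap1 = wrap2 = π + 2β = 201.9612°
tangent length = C·cosβ = 61.8466
L = (r1+r2)·wrap + 2·C·cosβ = 12·3.5249 + 2·61.8466 = 165.9918

L=165.992 wrap1=201.96_deg wrap2=201.96_deg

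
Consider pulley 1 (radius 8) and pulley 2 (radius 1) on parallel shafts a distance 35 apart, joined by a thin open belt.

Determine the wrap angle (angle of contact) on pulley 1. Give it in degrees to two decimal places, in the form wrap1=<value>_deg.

wrap1=203.07_deg

open belt: β = asin((r2−r1)/C) = asin(-7/35) = -11.5370°
wrap1 = π − 2β = 203.0739°
wrap2 = π + 2β = 156.9261°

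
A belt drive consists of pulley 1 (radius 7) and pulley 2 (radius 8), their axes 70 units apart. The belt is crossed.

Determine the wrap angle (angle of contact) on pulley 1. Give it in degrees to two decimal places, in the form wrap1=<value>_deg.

crossed belt: β = asin((r1+r2)/C) = asin(15/70) = 12.3736°
wrap1 = wrap2 = π + 2β = 204.7473°

wrap1=204.75_deg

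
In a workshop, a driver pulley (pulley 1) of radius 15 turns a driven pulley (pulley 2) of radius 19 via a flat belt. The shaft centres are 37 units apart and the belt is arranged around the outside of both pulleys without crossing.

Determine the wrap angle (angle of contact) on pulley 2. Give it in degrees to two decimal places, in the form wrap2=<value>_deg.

wrap2=192.41_deg

open belt: β = asin((r2−r1)/C) = asin(4/37) = 6.2063°
wrap1 = π − 2β = 167.5875°
wrap2 = π + 2β = 192.4125°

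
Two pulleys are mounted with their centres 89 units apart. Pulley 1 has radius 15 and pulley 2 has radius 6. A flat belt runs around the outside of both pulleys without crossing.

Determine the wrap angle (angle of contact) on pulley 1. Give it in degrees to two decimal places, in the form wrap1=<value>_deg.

open belt: β = asin((r2−r1)/C) = asin(-9/89) = -5.8039°
wrap1 = π − 2β = 191.6078°
wrap2 = π + 2β = 168.3922°

wrap1=191.61_deg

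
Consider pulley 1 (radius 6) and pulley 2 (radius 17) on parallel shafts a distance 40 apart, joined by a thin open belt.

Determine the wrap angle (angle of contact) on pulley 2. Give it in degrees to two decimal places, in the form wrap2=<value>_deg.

open belt: β = asin((r2−r1)/C) = asin(11/40) = 15.9620°
wrap1 = π − 2β = 148.0760°
wrap2 = π + 2β = 211.9240°

wrap2=211.92_deg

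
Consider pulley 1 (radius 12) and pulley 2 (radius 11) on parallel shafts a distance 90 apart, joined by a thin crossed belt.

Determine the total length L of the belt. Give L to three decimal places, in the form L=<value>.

L=258.167

crossed belt: β = asin((r1+r2)/C) = asin(23/90) = 14.8065°
wrap1 = wrap2 = π + 2β = 209.6130°
tangent length = C·cosβ = 87.0115
L = (r1+r2)·wrap + 2·C·cosβ = 23·3.6584 + 2·87.0115 = 258.1670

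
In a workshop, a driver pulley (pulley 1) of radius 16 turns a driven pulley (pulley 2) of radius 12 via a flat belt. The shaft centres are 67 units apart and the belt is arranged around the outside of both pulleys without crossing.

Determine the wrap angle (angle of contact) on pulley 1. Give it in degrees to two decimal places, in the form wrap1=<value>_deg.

open belt: β = asin((r2−r1)/C) = asin(-4/67) = -3.4227°
wrap1 = π − 2β = 186.8454°
wrap2 = π + 2β = 173.1546°

wrap1=186.85_deg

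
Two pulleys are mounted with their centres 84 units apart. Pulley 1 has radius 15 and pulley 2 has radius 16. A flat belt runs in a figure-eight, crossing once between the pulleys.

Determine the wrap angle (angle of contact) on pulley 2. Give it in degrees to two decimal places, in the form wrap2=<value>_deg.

crossed belt: β = asin((r1+r2)/C) = asin(31/84) = 21.6569°
wrap1 = wrap2 = π + 2β = 223.3138°

wrap2=223.31_deg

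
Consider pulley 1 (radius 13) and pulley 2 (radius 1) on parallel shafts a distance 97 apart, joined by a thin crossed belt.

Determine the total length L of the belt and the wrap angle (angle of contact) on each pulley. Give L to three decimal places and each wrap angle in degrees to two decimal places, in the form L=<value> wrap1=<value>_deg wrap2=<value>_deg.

crossed belt: β = asin((r1+r2)/C) = asin(14/97) = 8.2985°
wrap1 = wrap2 = π + 2β = 196.5970°
tangent length = C·cosβ = 95.9844
L = (r1+r2)·wrap + 2·C·cosβ = 14·3.4313 + 2·95.9844 = 240.0064

L=240.006 wrap1=196.60_deg wrap2=196.60_deg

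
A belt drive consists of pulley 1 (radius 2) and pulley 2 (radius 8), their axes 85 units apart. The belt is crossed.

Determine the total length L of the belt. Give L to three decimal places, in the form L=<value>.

crossed belt: β = asin((r1+r2)/C) = asin(10/85) = 6.7563°
wrap1 = wrap2 = π + 2β = 193.5127°
tangent length = C·cosβ = 84.4097
L = (r1+r2)·wrap + 2·C·cosβ = 10·3.3774 + 2·84.4097 = 202.5938

L=202.594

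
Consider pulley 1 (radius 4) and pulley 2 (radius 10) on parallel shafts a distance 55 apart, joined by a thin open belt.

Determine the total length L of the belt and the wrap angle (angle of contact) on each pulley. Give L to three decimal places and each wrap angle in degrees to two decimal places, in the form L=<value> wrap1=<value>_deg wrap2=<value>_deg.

L=154.637 wrap1=167.47_deg wrap2=192.53_deg

open belt: β = asin((r2−r1)/C) = asin(6/55) = 6.2629°
wrap1 = π − 2β = 167.4742°
wrap2 = π + 2β = 192.5258°
tangent length = C·cosβ = 54.6717
L = r1·wrap1 + r2·wrap2 + 2·C·cosβ = 4·2.9230 + 10·3.3602 + 2·54.6717 = 154.6375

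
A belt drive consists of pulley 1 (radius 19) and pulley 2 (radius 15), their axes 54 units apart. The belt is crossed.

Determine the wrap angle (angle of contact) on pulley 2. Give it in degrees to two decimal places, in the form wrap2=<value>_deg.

crossed belt: β = asin((r1+r2)/C) = asin(34/54) = 39.0228°
wrap1 = wrap2 = π + 2β = 258.0456°

wrap2=258.05_deg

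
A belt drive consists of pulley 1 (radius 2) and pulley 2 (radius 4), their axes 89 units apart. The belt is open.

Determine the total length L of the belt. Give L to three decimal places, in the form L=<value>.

L=196.895

open belt: β = asin((r2−r1)/C) = asin(2/89) = 1.2877°
wrap1 = π − 2β = 177.4247°
wrap2 = π + 2β = 182.5753°
tangent length = C·cosβ = 88.9775
L = r1·wrap1 + r2·wrap2 + 2·C·cosβ = 2·3.0966 + 4·3.1865 + 2·88.9775 = 196.8945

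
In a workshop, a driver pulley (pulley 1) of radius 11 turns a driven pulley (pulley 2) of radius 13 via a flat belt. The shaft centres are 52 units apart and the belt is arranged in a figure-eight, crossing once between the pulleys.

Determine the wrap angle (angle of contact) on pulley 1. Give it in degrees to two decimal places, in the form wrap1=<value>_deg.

wrap1=234.97_deg

crossed belt: β = asin((r1+r2)/C) = asin(24/52) = 27.4864°
wrap1 = wrap2 = π + 2β = 234.9729°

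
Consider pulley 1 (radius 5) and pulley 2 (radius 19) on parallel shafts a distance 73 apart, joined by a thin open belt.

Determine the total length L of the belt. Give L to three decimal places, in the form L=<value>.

L=224.091

open belt: β = asin((r2−r1)/C) = asin(14/73) = 11.0567°
wrap1 = π − 2β = 157.8865°
wrap2 = π + 2β = 202.1135°
tangent length = C·cosβ = 71.6450
L = r1·wrap1 + r2·wrap2 + 2·C·cosβ = 5·2.7556 + 19·3.5275 + 2·71.6450 = 224.0915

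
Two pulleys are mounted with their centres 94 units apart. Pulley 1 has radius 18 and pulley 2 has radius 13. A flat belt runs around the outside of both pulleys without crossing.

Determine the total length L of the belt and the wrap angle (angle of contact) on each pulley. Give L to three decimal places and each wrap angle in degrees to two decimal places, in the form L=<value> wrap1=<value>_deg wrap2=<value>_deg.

L=285.655 wrap1=186.10_deg wrap2=173.90_deg

open belt: β = asin((r2−r1)/C) = asin(-5/94) = -3.0491°
wrap1 = π − 2β = 186.0982°
wrap2 = π + 2β = 173.9018°
tangent length = C·cosβ = 93.8669
L = r1·wrap1 + r2·wrap2 + 2·C·cosβ = 18·3.2480 + 13·3.0352 + 2·93.8669 = 285.6554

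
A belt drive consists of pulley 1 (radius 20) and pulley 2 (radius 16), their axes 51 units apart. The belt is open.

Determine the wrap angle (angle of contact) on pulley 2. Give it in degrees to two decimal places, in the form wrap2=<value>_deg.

wrap2=171.00_deg

open belt: β = asin((r2−r1)/C) = asin(-4/51) = -4.4984°
wrap1 = π − 2β = 188.9968°
wrap2 = π + 2β = 171.0032°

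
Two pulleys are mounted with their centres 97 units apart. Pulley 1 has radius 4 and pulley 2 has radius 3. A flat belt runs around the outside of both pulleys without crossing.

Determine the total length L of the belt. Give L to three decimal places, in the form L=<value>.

open belt: β = asin((r2−r1)/C) = asin(-1/97) = -0.5907°
wrap1 = π − 2β = 181.1814°
wrap2 = π + 2β = 178.8186°
tangent length = C·cosβ = 96.9948
L = r1·wrap1 + r2·wrap2 + 2·C·cosβ = 4·3.1622 + 3·3.1210 + 2·96.9948 = 216.0015

L=216.001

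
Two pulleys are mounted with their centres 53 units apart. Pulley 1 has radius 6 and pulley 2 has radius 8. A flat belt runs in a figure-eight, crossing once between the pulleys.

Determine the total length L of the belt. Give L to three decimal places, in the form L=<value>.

L=153.702

crossed belt: β = asin((r1+r2)/C) = asin(14/53) = 15.3165°
wrap1 = wrap2 = π + 2β = 210.6330°
tangent length = C·cosβ = 51.1175
L = (r1+r2)·wrap + 2·C·cosβ = 14·3.6762 + 2·51.1175 = 153.7024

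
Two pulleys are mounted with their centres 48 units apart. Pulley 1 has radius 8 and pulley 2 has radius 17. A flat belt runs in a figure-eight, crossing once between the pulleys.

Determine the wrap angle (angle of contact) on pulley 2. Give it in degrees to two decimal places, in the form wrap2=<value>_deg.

wrap2=242.78_deg

crossed belt: β = asin((r1+r2)/C) = asin(25/48) = 31.3882°
wrap1 = wrap2 = π + 2β = 242.7763°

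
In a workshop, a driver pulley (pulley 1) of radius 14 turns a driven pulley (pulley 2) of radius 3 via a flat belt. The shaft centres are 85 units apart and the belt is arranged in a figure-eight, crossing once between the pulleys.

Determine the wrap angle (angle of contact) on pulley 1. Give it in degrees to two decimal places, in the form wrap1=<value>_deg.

wrap1=203.07_deg

crossed belt: β = asin((r1+r2)/C) = asin(17/85) = 11.5370°
wrap1 = wrap2 = π + 2β = 203.0739°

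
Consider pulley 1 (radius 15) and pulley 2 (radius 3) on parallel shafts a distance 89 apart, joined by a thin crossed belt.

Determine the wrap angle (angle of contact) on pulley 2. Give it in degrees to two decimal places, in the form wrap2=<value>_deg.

wrap2=203.34_deg

crossed belt: β = asin((r1+r2)/C) = asin(18/89) = 11.6684°
wrap1 = wrap2 = π + 2β = 203.3368°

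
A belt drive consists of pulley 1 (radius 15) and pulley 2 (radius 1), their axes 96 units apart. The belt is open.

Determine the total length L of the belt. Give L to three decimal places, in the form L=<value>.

open belt: β = asin((r2−r1)/C) = asin(-14/96) = -8.3855°
wrap1 = π − 2β = 196.7711°
wrap2 = π + 2β = 163.2289°
tangent length = C·cosβ = 94.9737
L = r1·wrap1 + r2·wrap2 + 2·C·cosβ = 15·3.4343 + 1·2.8489 + 2·94.9737 = 244.3108

L=244.311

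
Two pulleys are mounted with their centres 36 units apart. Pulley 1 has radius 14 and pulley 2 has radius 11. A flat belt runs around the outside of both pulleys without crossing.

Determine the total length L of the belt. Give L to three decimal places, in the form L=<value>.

open belt: β = asin((r2−r1)/C) = asin(-3/36) = -4.7802°
wrap1 = π − 2β = 189.5604°
wrap2 = π + 2β = 170.4396°
tangent length = C·cosβ = 35.8748
L = r1·wrap1 + r2·wrap2 + 2·C·cosβ = 14·3.3085 + 11·2.9747 + 2·35.8748 = 150.7900

L=150.790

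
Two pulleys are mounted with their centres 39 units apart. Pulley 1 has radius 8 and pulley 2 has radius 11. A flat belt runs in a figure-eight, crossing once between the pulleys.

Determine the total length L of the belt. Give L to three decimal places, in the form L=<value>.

crossed belt: β = asin((r1+r2)/C) = asin(19/39) = 29.1554°
wrap1 = wrap2 = π + 2β = 238.3107°
tangent length = C·cosβ = 34.0588
L = (r1+r2)·wrap + 2·C·cosβ = 19·4.1593 + 2·34.0588 = 147.1444

L=147.144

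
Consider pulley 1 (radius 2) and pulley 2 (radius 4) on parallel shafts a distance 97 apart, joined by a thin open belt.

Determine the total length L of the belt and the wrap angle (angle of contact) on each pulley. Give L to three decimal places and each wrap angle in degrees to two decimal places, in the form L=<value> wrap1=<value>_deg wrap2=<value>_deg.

L=212.891 wrap1=177.64_deg wrap2=182.36_deg

open belt: β = asin((r2−r1)/C) = asin(2/97) = 1.1814°
wrap1 = π − 2β = 177.6371°
wrap2 = π + 2β = 182.3629°
tangent length = C·cosβ = 96.9794
L = r1·wrap1 + r2·wrap2 + 2·C·cosβ = 2·3.1004 + 4·3.1828 + 2·96.9794 = 212.8908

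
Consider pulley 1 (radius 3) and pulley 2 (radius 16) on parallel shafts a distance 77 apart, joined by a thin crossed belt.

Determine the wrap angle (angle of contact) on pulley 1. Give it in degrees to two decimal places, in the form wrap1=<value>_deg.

crossed belt: β = asin((r1+r2)/C) = asin(19/77) = 14.2855°
wrap1 = wrap2 = π + 2β = 208.5709°

wrap1=208.57_deg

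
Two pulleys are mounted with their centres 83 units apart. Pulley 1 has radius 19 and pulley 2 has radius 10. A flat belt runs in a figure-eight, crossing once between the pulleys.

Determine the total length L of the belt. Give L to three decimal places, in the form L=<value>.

L=267.346

crossed belt: β = asin((r1+r2)/C) = asin(29/83) = 20.4505°
wrap1 = wrap2 = π + 2β = 220.9009°
tangent length = C·cosβ = 77.7689
L = (r1+r2)·wrap + 2·C·cosβ = 29·3.8554 + 2·77.7689 = 267.3458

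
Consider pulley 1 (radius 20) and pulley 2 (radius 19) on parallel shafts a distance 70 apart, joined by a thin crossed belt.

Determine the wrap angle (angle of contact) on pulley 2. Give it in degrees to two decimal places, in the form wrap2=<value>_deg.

wrap2=247.72_deg

crossed belt: β = asin((r1+r2)/C) = asin(39/70) = 33.8584°
wrap1 = wrap2 = π + 2β = 247.7169°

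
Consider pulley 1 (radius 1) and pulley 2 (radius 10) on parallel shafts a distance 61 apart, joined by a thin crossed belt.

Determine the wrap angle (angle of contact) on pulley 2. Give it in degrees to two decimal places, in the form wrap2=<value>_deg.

crossed belt: β = asin((r1+r2)/C) = asin(11/61) = 10.3889°
wrap1 = wrap2 = π + 2β = 200.7777°

wrap2=200.78_deg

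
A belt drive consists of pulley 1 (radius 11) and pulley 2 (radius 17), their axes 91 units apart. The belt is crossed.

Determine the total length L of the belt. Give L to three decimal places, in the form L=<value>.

L=278.650

crossed belt: β = asin((r1+r2)/C) = asin(28/91) = 17.9202°
wrap1 = wrap2 = π + 2β = 215.8404°
tangent length = C·cosβ = 86.5852
L = (r1+r2)·wrap + 2·C·cosβ = 28·3.7671 + 2·86.5852 = 278.6500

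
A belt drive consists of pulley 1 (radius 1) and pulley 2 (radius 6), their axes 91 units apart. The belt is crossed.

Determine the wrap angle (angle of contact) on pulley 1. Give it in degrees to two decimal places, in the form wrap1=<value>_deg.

crossed belt: β = asin((r1+r2)/C) = asin(7/91) = 4.4117°
wrap1 = wrap2 = π + 2β = 188.8235°

wrap1=188.82_deg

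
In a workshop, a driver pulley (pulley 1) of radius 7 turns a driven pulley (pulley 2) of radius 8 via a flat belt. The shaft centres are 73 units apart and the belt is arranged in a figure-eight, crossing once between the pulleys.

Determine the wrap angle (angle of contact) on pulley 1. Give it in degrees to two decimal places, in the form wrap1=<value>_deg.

wrap1=203.72_deg

crossed belt: β = asin((r1+r2)/C) = asin(15/73) = 11.8576°
wrap1 = wrap2 = π + 2β = 203.7151°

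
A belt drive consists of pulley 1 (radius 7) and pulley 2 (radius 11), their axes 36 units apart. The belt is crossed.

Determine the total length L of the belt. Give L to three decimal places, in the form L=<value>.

L=137.752

crossed belt: β = asin((r1+r2)/C) = asin(18/36) = 30.0000°
wrap1 = wrap2 = π + 2β = 240.0000°
tangent length = C·cosβ = 31.1769
L = (r1+r2)·wrap + 2·C·cosβ = 18·4.1888 + 2·31.1769 = 137.7521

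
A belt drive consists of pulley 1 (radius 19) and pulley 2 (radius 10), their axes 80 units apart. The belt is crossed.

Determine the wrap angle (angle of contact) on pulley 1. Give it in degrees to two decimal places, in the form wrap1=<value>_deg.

wrap1=222.51_deg

crossed belt: β = asin((r1+r2)/C) = asin(29/80) = 21.2538°
wrap1 = wrap2 = π + 2β = 222.5076°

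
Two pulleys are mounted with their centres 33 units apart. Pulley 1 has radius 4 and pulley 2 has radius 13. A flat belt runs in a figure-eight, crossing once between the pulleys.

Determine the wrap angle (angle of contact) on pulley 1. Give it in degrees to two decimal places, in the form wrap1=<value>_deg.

crossed belt: β = asin((r1+r2)/C) = asin(17/33) = 31.0076°
wrap1 = wrap2 = π + 2β = 242.0152°

wrap1=242.02_deg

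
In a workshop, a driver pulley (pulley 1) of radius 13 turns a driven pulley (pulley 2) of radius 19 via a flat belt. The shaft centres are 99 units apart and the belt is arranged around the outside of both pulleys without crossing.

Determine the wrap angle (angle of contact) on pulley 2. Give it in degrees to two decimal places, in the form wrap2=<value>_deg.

open belt: β = asin((r2−r1)/C) = asin(6/99) = 3.4746°
wrap1 = π − 2β = 173.0508°
wrap2 = π + 2β = 186.9492°

wrap2=186.95_deg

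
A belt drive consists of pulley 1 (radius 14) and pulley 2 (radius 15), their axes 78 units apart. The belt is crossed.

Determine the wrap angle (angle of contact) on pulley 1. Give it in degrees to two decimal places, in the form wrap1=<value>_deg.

wrap1=223.65_deg

crossed belt: β = asin((r1+r2)/C) = asin(29/78) = 21.8264°
wrap1 = wrap2 = π + 2β = 223.6527°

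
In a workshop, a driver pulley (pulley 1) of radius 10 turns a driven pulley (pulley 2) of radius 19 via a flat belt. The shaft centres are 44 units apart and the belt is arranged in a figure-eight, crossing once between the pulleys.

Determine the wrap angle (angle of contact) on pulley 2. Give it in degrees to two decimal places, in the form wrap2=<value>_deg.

wrap2=262.46_deg

crossed belt: β = asin((r1+r2)/C) = asin(29/44) = 41.2306°
wrap1 = wrap2 = π + 2β = 262.4612°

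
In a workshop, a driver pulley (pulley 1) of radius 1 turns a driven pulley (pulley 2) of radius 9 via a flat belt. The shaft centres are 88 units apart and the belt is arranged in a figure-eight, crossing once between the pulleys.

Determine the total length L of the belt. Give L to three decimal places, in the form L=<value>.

L=208.554

crossed belt: β = asin((r1+r2)/C) = asin(10/88) = 6.5250°
wrap1 = wrap2 = π + 2β = 193.0500°
tangent length = C·cosβ = 87.4300
L = (r1+r2)·wrap + 2·C·cosβ = 10·3.3694 + 2·87.4300 = 208.5535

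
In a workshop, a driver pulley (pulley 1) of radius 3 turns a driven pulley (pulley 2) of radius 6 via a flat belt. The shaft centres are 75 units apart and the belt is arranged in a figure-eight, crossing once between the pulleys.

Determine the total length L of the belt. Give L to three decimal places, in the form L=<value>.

L=179.356

crossed belt: β = asin((r1+r2)/C) = asin(9/75) = 6.8921°
wrap1 = wrap2 = π + 2β = 193.7842°
tangent length = C·cosβ = 74.4580
L = (r1+r2)·wrap + 2·C·cosβ = 9·3.3822 + 2·74.4580 = 179.3556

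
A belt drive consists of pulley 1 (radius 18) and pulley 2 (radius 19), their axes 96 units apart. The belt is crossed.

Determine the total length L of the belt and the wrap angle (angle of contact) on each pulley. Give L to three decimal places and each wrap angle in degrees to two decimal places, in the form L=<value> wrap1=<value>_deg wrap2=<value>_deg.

crossed belt: β = asin((r1+r2)/C) = asin(37/96) = 22.6696°
wrap1 = wrap2 = π + 2β = 225.3392°
tangent length = C·cosβ = 88.5833
L = (r1+r2)·wrap + 2·C·cosβ = 37·3.9329 + 2·88.5833 = 322.6843

L=322.684 wrap1=225.34_deg wrap2=225.34_deg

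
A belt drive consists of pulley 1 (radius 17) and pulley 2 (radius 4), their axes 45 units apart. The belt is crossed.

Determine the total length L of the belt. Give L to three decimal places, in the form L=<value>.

L=165.964

crossed belt: β = asin((r1+r2)/C) = asin(21/45) = 27.8181°
wrap1 = wrap2 = π + 2β = 235.6363°
tangent length = C·cosβ = 39.7995
L = (r1+r2)·wrap + 2·C·cosβ = 21·4.1126 + 2·39.7995 = 165.9642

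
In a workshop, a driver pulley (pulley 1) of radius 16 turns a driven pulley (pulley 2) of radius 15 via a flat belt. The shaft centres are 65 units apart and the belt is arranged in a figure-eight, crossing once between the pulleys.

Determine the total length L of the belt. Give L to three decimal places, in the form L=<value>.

crossed belt: β = asin((r1+r2)/C) = asin(31/65) = 28.4846°
wrap1 = wrap2 = π + 2β = 236.9693°
tangent length = C·cosβ = 57.1314
L = (r1+r2)·wrap + 2·C·cosβ = 31·4.1359 + 2·57.1314 = 242.4756

L=242.476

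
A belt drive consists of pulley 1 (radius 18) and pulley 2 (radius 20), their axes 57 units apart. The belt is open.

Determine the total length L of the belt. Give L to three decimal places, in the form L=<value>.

L=233.451

open belt: β = asin((r2−r1)/C) = asin(2/57) = 2.0108°
wrap1 = π − 2β = 175.9784°
wrap2 = π + 2β = 184.0216°
tangent length = C·cosβ = 56.9649
L = r1·wrap1 + r2·wrap2 + 2·C·cosβ = 18·3.0714 + 20·3.2118 + 2·56.9649 = 233.4507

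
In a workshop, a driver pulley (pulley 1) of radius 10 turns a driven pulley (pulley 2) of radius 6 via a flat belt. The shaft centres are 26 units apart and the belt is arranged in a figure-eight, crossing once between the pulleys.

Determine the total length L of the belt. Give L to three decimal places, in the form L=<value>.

L=112.465

crossed belt: β = asin((r1+r2)/C) = asin(16/26) = 37.9799°
wrap1 = wrap2 = π + 2β = 255.9597°
tangent length = C·cosβ = 20.4939
L = (r1+r2)·wrap + 2·C·cosβ = 16·4.4673 + 2·20.4939 = 112.4652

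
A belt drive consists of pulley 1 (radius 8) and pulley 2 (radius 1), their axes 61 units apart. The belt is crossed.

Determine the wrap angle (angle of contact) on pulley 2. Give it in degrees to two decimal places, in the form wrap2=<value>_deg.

wrap2=196.97_deg

crossed belt: β = asin((r1+r2)/C) = asin(9/61) = 8.4844°
wrap1 = wrap2 = π + 2β = 196.9689°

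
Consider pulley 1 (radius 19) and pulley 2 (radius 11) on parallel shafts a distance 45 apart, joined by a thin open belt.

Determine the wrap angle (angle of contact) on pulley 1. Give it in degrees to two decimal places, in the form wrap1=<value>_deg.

wrap1=200.48_deg

open belt: β = asin((r2−r1)/C) = asin(-8/45) = -10.2403°
wrap1 = π − 2β = 200.4807°
wrap2 = π + 2β = 159.5193°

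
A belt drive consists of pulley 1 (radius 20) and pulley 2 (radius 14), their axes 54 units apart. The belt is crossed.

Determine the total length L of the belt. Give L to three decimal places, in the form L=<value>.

crossed belt: β = asin((r1+r2)/C) = asin(34/54) = 39.0228°
wrap1 = wrap2 = π + 2β = 258.0456°
tangent length = C·cosβ = 41.9524
L = (r1+r2)·wrap + 2·C·cosβ = 34·4.5037 + 2·41.9524 = 237.0321

L=237.032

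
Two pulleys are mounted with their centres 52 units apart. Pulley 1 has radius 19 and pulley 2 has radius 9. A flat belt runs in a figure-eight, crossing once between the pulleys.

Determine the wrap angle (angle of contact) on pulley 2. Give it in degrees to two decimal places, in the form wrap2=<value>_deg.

wrap2=245.16_deg

crossed belt: β = asin((r1+r2)/C) = asin(28/52) = 32.5790°
wrap1 = wrap2 = π + 2β = 245.1579°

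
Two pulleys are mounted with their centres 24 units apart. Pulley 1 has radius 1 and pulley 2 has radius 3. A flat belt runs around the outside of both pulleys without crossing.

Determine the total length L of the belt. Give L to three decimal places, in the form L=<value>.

L=60.733

open belt: β = asin((r2−r1)/C) = asin(2/24) = 4.7802°
wrap1 = π − 2β = 170.4396°
wrap2 = π + 2β = 189.5604°
tangent length = C·cosβ = 23.9165
L = r1·wrap1 + r2·wrap2 + 2·C·cosβ = 1·2.9747 + 3·3.3085 + 2·23.9165 = 60.7331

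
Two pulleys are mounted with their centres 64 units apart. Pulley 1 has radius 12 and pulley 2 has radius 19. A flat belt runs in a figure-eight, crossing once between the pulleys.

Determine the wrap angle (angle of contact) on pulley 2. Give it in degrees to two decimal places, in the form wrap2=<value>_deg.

wrap2=237.94_deg

crossed belt: β = asin((r1+r2)/C) = asin(31/64) = 28.9715°
wrap1 = wrap2 = π + 2β = 237.9431°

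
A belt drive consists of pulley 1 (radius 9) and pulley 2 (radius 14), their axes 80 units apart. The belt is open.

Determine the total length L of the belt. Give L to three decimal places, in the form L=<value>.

open belt: β = asin((r2−r1)/C) = asin(5/80) = 3.5833°
wrap1 = π − 2β = 172.8334°
wrap2 = π + 2β = 187.1666°
tangent length = C·cosβ = 79.8436
L = r1·wrap1 + r2·wrap2 + 2·C·cosβ = 9·3.0165 + 14·3.2667 + 2·79.8436 = 232.5692

L=232.569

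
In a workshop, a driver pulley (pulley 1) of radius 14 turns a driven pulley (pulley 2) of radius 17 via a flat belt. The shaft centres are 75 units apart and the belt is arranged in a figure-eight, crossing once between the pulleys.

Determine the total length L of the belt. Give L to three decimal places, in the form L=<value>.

L=260.395

crossed belt: β = asin((r1+r2)/C) = asin(31/75) = 24.4144°
wrap1 = wrap2 = π + 2β = 228.8288°
tangent length = C·cosβ = 68.2935
L = (r1+r2)·wrap + 2·C·cosβ = 31·3.9938 + 2·68.2935 = 260.3953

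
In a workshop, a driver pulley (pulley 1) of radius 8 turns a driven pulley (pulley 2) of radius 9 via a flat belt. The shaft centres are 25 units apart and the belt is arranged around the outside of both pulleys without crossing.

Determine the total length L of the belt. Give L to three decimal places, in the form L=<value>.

open belt: β = asin((r2−r1)/C) = asin(1/25) = 2.2924°
wrap1 = π − 2β = 175.4151°
wrap2 = π + 2β = 184.5849°
tangent length = C·cosβ = 24.9800
L = r1·wrap1 + r2·wrap2 + 2·C·cosβ = 8·3.0616 + 9·3.2216 + 2·24.9800 = 103.4471

L=103.447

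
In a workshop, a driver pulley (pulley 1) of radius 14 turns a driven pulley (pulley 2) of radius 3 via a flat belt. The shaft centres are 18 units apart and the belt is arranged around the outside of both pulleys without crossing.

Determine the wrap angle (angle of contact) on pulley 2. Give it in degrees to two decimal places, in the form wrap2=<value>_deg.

open belt: β = asin((r2−r1)/C) = asin(-11/18) = -37.6699°
wrap1 = π − 2β = 255.3398°
wrap2 = π + 2β = 104.6602°

wrap2=104.66_deg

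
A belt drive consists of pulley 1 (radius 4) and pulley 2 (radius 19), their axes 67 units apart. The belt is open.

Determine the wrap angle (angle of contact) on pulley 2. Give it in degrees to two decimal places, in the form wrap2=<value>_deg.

open belt: β = asin((r2−r1)/C) = asin(15/67) = 12.9371°
wrap1 = π − 2β = 154.1259°
wrap2 = π + 2β = 205.8741°

wrap2=205.87_deg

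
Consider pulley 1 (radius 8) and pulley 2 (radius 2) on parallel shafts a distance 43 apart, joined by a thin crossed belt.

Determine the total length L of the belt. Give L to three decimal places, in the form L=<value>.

crossed belt: β = asin((r1+r2)/C) = asin(10/43) = 13.4477°
wrap1 = wrap2 = π + 2β = 206.8955°
tangent length = C·cosβ = 41.8210
L = (r1+r2)·wrap + 2·C·cosβ = 10·3.6110 + 2·41.8210 = 119.7522

L=119.752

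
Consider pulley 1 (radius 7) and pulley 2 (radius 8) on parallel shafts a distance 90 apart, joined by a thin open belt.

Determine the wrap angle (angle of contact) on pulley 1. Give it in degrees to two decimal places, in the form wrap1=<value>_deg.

open belt: β = asin((r2−r1)/C) = asin(1/90) = 0.6366°
wrap1 = π − 2β = 178.7267°
wrap2 = π + 2β = 181.2733°

wrap1=178.73_deg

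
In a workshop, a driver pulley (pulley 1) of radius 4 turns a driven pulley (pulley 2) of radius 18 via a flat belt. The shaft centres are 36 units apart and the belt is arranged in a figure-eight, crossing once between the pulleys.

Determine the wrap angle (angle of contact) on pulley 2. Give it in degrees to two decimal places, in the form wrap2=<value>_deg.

crossed belt: β = asin((r1+r2)/C) = asin(22/36) = 37.6699°
wrap1 = wrap2 = π + 2β = 255.3398°

wrap2=255.34_deg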